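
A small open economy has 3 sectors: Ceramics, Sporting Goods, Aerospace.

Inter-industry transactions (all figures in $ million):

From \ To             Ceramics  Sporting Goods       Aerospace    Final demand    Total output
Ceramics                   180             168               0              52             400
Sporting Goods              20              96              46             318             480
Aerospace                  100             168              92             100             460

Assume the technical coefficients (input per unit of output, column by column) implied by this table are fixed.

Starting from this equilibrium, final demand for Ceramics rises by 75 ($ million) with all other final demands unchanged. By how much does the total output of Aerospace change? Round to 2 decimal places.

Technical coefficients a_ij = z_ij / X_j:
  a_11 = 180/400 = 0.45, a_21 = 20/400 = 0.05, a_31 = 100/400 = 0.25
  a_12 = 168/480 = 0.35, a_22 = 96/480 = 0.20, a_32 = 168/480 = 0.35
  a_13 = 0/460 = 0.00, a_23 = 46/460 = 0.10, a_33 = 92/460 = 0.20
I − A =
  [   0.55    -0.35     0.00]
  [  -0.05     0.80    -0.10]
  [  -0.25    -0.35     0.80]
Cofactors of I−A, C_ij = (−1)^(i+j)·(minor ij) (rows/columns in the sector order above):
  C_11 = (0.80)(0.80) − (-0.10)(-0.35) = 0.6050
  C_12 = −[(-0.05)(0.80) − (-0.10)(-0.25)] = 0.0650
  C_13 = (-0.05)(-0.35) − (0.80)(-0.25) = 0.2175
  C_21 = −[(-0.35)(0.80) − (0.00)(-0.35)] = 0.2800
  C_22 = (0.55)(0.80) − (0.00)(-0.25) = 0.4400
  C_23 = −[(0.55)(-0.35) − (-0.35)(-0.25)] = 0.2800
  C_31 = (-0.35)(-0.10) − (0.00)(0.80) = 0.0350
  C_32 = −[(0.55)(-0.10) − (0.00)(-0.05)] = 0.0550
  C_33 = (0.55)(0.80) − (-0.35)(-0.05) = 0.4225
det(I−A) = Σ_j (I−A)_1j·C_1j = (0.55)(0.6050) + (-0.35)(0.0650) + (0.00)(0.2175) = 0.3100
adj(I−A) = Cᵀ =
  [ 0.6050   0.2800   0.0350]
  [ 0.0650   0.4400   0.0550]
  [ 0.2175   0.2800   0.4225]
(I − A)⁻¹ = adj(I−A) / det(I−A) ≈
  [   1.9516     0.9032     0.1129]
  [   0.2097     1.4194     0.1774]
  [   0.7016     0.9032     1.3629]
Δx = (I − A)⁻¹ Δd with Δd having +75 in the Ceramics component and 0 elsewhere.
So Δx_3 = L_31 · (+75), where L_31 = adj(I−A)_31 / det(I−A) = 0.2175 / 0.3100.
Δx_3 = 0.2175 × (+75) / 0.3100 = 16.3125 / 0.3100 ≈ 52.62.

Δx_3 = 52.62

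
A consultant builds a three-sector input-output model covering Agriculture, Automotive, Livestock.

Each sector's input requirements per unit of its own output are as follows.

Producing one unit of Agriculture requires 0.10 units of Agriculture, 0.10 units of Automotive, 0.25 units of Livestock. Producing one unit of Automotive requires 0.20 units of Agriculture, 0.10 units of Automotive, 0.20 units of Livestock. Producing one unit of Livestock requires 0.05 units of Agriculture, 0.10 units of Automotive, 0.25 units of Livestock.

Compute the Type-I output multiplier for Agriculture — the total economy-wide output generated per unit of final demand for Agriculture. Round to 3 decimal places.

I − A =
  [   0.90    -0.20    -0.05]
  [  -0.10     0.90    -0.10]
  [  -0.25    -0.20     0.75]
Cofactors of I−A, C_ij = (−1)^(i+j)·(minor ij) (rows/columns in the sector order above):
  C_11 = (0.90)(0.75) − (-0.10)(-0.20) = 0.6550
  C_12 = −[(-0.10)(0.75) − (-0.10)(-0.25)] = 0.1000
  C_13 = (-0.10)(-0.20) − (0.90)(-0.25) = 0.2450
  C_21 = −[(-0.20)(0.75) − (-0.05)(-0.20)] = 0.1600
  C_22 = (0.90)(0.75) − (-0.05)(-0.25) = 0.6625
  C_23 = −[(0.90)(-0.20) − (-0.20)(-0.25)] = 0.2300
  C_31 = (-0.20)(-0.10) − (-0.05)(0.90) = 0.0650
  C_32 = −[(0.90)(-0.10) − (-0.05)(-0.10)] = 0.0950
  C_33 = (0.90)(0.90) − (-0.20)(-0.10) = 0.7900
det(I−A) = Σ_j (I−A)_1j·C_1j = (0.90)(0.6550) + (-0.20)(0.1000) + (-0.05)(0.2450) = 0.55725
adj(I−A) = Cᵀ =
  [ 0.6550   0.1600   0.0650]
  [ 0.1000   0.6625   0.0950]
  [ 0.2450   0.2300   0.7900]
(I − A)⁻¹ = adj(I−A) / det(I−A) ≈
  [   1.1754     0.2871     0.1166]
  [   0.1795     1.1889     0.1705]
  [   0.4397     0.4127     1.4177]
The output multiplier for sector j is the column-j sum of the Leontief inverse (I − A)⁻¹ = adj(I−A) / det(I−A).
Column 1 of adj(I−A): (0.6550, 0.1000, 0.2450); det(I−A) = 0.55725.
m_1 = (0.6550 + 0.1000 + 0.2450) / 0.55725 = 1.00 / 0.55725 ≈ 1.795.

m_1 = 1.795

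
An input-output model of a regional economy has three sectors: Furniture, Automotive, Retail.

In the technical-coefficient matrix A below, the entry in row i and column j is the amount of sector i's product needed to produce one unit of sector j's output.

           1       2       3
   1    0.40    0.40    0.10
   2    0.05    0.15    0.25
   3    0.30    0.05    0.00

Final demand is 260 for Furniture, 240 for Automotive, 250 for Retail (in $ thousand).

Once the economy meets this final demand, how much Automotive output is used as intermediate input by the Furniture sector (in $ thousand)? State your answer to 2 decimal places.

z_21 = 42.32

I − A =
  [   0.60    -0.40    -0.10]
  [  -0.05     0.85    -0.25]
  [  -0.30    -0.05     1.00]
Cofactors of I−A, C_ij = (−1)^(i+j)·(minor ij) (rows/columns in the sector order above):
  C_11 = (0.85)(1.00) − (-0.25)(-0.05) = 0.8375
  C_12 = −[(-0.05)(1.00) − (-0.25)(-0.30)] = 0.1250
  C_13 = (-0.05)(-0.05) − (0.85)(-0.30) = 0.2575
  C_21 = −[(-0.40)(1.00) − (-0.10)(-0.05)] = 0.4050
  C_22 = (0.60)(1.00) − (-0.10)(-0.30) = 0.5700
  C_23 = −[(0.60)(-0.05) − (-0.40)(-0.30)] = 0.1500
  C_31 = (-0.40)(-0.25) − (-0.10)(0.85) = 0.1850
  C_32 = −[(0.60)(-0.25) − (-0.10)(-0.05)] = 0.1550
  C_33 = (0.60)(0.85) − (-0.40)(-0.05) = 0.4900
det(I−A) = Σ_j (I−A)_1j·C_1j = (0.60)(0.8375) + (-0.40)(0.1250) + (-0.10)(0.2575) = 0.42675
adj(I−A) = Cᵀ =
  [ 0.8375   0.4050   0.1850]
  [ 0.1250   0.5700   0.1550]
  [ 0.2575   0.1500   0.4900]
(I − A)⁻¹ = adj(I−A) / det(I−A) ≈
  [   1.9625     0.9490     0.4335]
  [   0.2929     1.3357     0.3632]
  [   0.6034     0.3515     1.1482]
First solve x = (I − A)⁻¹ d = adj(I−A)·d / det(I−A); in particular x_1 = (0.8375·260 + 0.4050·240 + 0.1850·250) / 0.42675 = 361.20 / 0.42675 ≈ 846.3972.
Intermediate flow from 2 to 1: z_21 = a_21 · x_1 = 0.05 × 361.20 / 0.42675 = 18.06 / 0.42675 ≈ 42.32.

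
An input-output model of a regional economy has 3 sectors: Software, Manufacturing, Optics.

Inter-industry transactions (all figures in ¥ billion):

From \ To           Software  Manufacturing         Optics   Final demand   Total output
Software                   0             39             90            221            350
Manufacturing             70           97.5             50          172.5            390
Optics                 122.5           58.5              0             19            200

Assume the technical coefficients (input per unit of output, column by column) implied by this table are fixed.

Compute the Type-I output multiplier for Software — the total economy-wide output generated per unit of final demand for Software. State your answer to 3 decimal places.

m_1 = 2.341

Technical coefficients a_ij = z_ij / X_j:
  a_11 = 0/350 = 0.00, a_21 = 70/350 = 0.20, a_31 = 122.5/350 = 0.35
  a_12 = 39/390 = 0.10, a_22 = 97.5/390 = 0.25, a_32 = 58.5/390 = 0.15
  a_13 = 90/200 = 0.45, a_23 = 50/200 = 0.25, a_33 = 0/200 = 0.00
I − A =
  [   1.00    -0.10    -0.45]
  [  -0.20     0.75    -0.25]
  [  -0.35    -0.15     1.00]
Cofactors of I−A, C_ij = (−1)^(i+j)·(minor ij) (rows/columns in the sector order above):
  C_11 = (0.75)(1.00) − (-0.25)(-0.15) = 0.7125
  C_12 = −[(-0.20)(1.00) − (-0.25)(-0.35)] = 0.2875
  C_13 = (-0.20)(-0.15) − (0.75)(-0.35) = 0.2925
  C_21 = −[(-0.10)(1.00) − (-0.45)(-0.15)] = 0.1675
  C_22 = (1.00)(1.00) − (-0.45)(-0.35) = 0.8425
  C_23 = −[(1.00)(-0.15) − (-0.10)(-0.35)] = 0.1850
  C_31 = (-0.10)(-0.25) − (-0.45)(0.75) = 0.3625
  C_32 = −[(1.00)(-0.25) − (-0.45)(-0.20)] = 0.3400
  C_33 = (1.00)(0.75) − (-0.10)(-0.20) = 0.7300
det(I−A) = Σ_j (I−A)_1j·C_1j = (1.00)(0.7125) + (-0.10)(0.2875) + (-0.45)(0.2925) = 0.552125
adj(I−A) = Cᵀ =
  [ 0.7125   0.1675   0.3625]
  [ 0.2875   0.8425   0.3400]
  [ 0.2925   0.1850   0.7300]
(I − A)⁻¹ = adj(I−A) / det(I−A) ≈
  [   1.2905     0.3034     0.6566]
  [   0.5207     1.5259     0.6158]
  [   0.5298     0.3351     1.3222]
The output multiplier for sector j is the column-j sum of the Leontief inverse (I − A)⁻¹ = adj(I−A) / det(I−A).
Column 1 of adj(I−A): (0.7125, 0.2875, 0.2925); det(I−A) = 0.552125.
m_1 = (0.7125 + 0.2875 + 0.2925) / 0.552125 = 1.2925 / 0.552125 ≈ 2.341.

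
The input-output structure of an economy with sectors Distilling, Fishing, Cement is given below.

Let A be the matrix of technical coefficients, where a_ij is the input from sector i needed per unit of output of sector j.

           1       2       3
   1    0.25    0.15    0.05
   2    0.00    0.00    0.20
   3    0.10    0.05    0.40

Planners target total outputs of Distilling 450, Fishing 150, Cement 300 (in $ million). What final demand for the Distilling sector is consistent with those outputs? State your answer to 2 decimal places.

I − A =
  [   0.75    -0.15    -0.05]
  [   0.00     1.00    -0.20]
  [  -0.10    -0.05     0.60]
d = (I − A) x:
  d_1 = (+0.75)·450 + (-0.15)·150 + (-0.05)·300 = 300.00
  d_2 = (+0.00)·450 + (+1.00)·150 + (-0.20)·300 = 90.00
  d_3 = (-0.10)·450 + (-0.05)·150 + (+0.60)·300 = 127.50

d_1 = 300.00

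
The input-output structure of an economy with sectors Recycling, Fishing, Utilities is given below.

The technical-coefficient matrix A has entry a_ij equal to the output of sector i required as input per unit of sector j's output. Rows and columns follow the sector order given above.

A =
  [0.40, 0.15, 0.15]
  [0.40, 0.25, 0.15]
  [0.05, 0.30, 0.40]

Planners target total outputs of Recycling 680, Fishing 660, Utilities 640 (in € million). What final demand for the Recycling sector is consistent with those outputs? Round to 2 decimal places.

d_R = 213.00

I − A =
  [   0.60    -0.15    -0.15]
  [  -0.40     0.75    -0.15]
  [  -0.05    -0.30     0.60]
d = (I − A) x:
  d_R = (+0.60)·680 + (-0.15)·660 + (-0.15)·640 = 213.00
  d_F = (-0.40)·680 + (+0.75)·660 + (-0.15)·640 = 127.00
  d_U = (-0.05)·680 + (-0.30)·660 + (+0.60)·640 = 152.00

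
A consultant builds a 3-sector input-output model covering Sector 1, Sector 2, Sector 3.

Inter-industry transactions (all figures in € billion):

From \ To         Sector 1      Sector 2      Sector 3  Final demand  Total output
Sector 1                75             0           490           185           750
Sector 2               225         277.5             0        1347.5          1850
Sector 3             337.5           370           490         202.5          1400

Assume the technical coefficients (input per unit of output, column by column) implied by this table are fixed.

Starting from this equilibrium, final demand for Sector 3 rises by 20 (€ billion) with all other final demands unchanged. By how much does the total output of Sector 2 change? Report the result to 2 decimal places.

Technical coefficients a_ij = z_ij / X_j:
  a_11 = 75/750 = 0.10, a_21 = 225/750 = 0.30, a_31 = 337.5/750 = 0.45
  a_12 = 0/1850 = 0.00, a_22 = 277.5/1850 = 0.15, a_32 = 370/1850 = 0.20
  a_13 = 490/1400 = 0.35, a_23 = 0/1400 = 0.00, a_33 = 490/1400 = 0.35
I − A =
  [   0.90     0.00    -0.35]
  [  -0.30     0.85     0.00]
  [  -0.45    -0.20     0.65]
Cofactors of I−A, C_ij = (−1)^(i+j)·(minor ij) (rows/columns in the sector order above):
  C_11 = (0.85)(0.65) − (0.00)(-0.20) = 0.5525
  C_12 = −[(-0.30)(0.65) − (0.00)(-0.45)] = 0.1950
  C_13 = (-0.30)(-0.20) − (0.85)(-0.45) = 0.4425
  C_21 = −[(0.00)(0.65) − (-0.35)(-0.20)] = 0.0700
  C_22 = (0.90)(0.65) − (-0.35)(-0.45) = 0.4275
  C_23 = −[(0.90)(-0.20) − (0.00)(-0.45)] = 0.1800
  C_31 = (0.00)(0.00) − (-0.35)(0.85) = 0.2975
  C_32 = −[(0.90)(0.00) − (-0.35)(-0.30)] = 0.1050
  C_33 = (0.90)(0.85) − (0.00)(-0.30) = 0.7650
det(I−A) = Σ_j (I−A)_1j·C_1j = (0.90)(0.5525) + (0.00)(0.1950) + (-0.35)(0.4425) = 0.342375
adj(I−A) = Cᵀ =
  [ 0.5525   0.0700   0.2975]
  [ 0.1950   0.4275   0.1050]
  [ 0.4425   0.1800   0.7650]
(I − A)⁻¹ = adj(I−A) / det(I−A) ≈
  [   1.6137     0.2045     0.8689]
  [   0.5696     1.2486     0.3067]
  [   1.2924     0.5257     2.2344]
Δx = (I − A)⁻¹ Δd with Δd having +20 in the Sector 3 component and 0 elsewhere.
So Δx_2 = L_23 · (+20), where L_23 = adj(I−A)_23 / det(I−A) = 0.1050 / 0.342375.
Δx_2 = 0.1050 × (+20) / 0.342375 = 2.10 / 0.342375 ≈ 6.13.

Δx_2 = 6.13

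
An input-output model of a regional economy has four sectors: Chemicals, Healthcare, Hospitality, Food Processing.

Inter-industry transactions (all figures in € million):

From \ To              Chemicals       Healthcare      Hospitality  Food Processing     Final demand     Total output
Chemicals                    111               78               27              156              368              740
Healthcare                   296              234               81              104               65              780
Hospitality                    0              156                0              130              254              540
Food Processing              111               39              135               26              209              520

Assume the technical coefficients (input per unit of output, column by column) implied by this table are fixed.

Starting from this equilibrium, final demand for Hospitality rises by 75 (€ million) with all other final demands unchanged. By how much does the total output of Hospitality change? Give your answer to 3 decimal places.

Technical coefficients a_ij = z_ij / X_j:
  a_11 = 111/740 = 0.15, a_21 = 296/740 = 0.40, a_31 = 0/740 = 0.00, a_41 = 111/740 = 0.15
  a_12 = 78/780 = 0.10, a_22 = 234/780 = 0.30, a_32 = 156/780 = 0.20, a_42 = 39/780 = 0.05
  a_13 = 27/540 = 0.05, a_23 = 81/540 = 0.15, a_33 = 0/540 = 0.00, a_43 = 135/540 = 0.25
  a_14 = 156/520 = 0.30, a_24 = 104/520 = 0.20, a_34 = 130/520 = 0.25, a_44 = 26/520 = 0.05
I − A =
  [   0.85    -0.10    -0.05    -0.30]
  [  -0.40     0.70    -0.15    -0.20]
  [   0.00    -0.20     1.00    -0.25]
  [  -0.15    -0.05    -0.25     0.95]
Compute the cofactors C_ij = (−1)^(i+j)·(3×3 minor ij) of I−A; the adjugate is their transpose:
adj(I−A) = Cᵀ =
  [ 0.570875   0.128875   0.106750   0.235500]
  [ 0.390625   0.707500   0.207375   0.326875]
  [ 0.113250   0.166875   0.478250   0.196750]
  [ 0.140500   0.101500   0.153625   0.525500]
det(I−A) = Σ_j (I−A)_1j·C_1j = (0.85)(0.570875) + (-0.10)(0.390625) + (-0.05)(0.113250) + (-0.30)(0.140500) = 0.39836875
(I − A)⁻¹ = adj(I−A) / det(I−A) ≈
  [   1.4330     0.3235     0.2680     0.5912]
  [   0.9806     1.7760     0.5206     0.8205]
  [   0.2843     0.4189     1.2005     0.4939]
  [   0.3527     0.2548     0.3856     1.3191]
Δx = (I − A)⁻¹ Δd with Δd having +75 in the Hospitality component and 0 elsewhere.
So Δx_3 = L_33 · (+75), where L_33 = adj(I−A)_33 / det(I−A) = 0.478250 / 0.39836875.
Δx_3 = 0.478250 × (+75) / 0.39836875 = 35.86875 / 0.39836875 ≈ 90.039.

Δx_3 = 90.039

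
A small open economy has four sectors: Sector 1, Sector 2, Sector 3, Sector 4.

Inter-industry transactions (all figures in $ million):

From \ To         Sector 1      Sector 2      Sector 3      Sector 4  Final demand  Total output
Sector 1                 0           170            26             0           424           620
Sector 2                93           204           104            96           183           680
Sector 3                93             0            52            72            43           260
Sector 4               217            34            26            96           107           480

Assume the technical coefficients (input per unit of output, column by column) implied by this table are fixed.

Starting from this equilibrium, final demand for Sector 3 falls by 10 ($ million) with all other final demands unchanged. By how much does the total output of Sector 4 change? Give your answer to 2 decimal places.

Δx_4 = -4.08

Technical coefficients a_ij = z_ij / X_j:
  a_11 = 0/620 = 0.00, a_21 = 93/620 = 0.15, a_31 = 93/620 = 0.15, a_41 = 217/620 = 0.35
  a_12 = 170/680 = 0.25, a_22 = 204/680 = 0.30, a_32 = 0/680 = 0.00, a_42 = 34/680 = 0.05
  a_13 = 26/260 = 0.10, a_23 = 104/260 = 0.40, a_33 = 52/260 = 0.20, a_43 = 26/260 = 0.10
  a_14 = 0/480 = 0.00, a_24 = 96/480 = 0.20, a_34 = 72/480 = 0.15, a_44 = 96/480 = 0.20
I − A =
  [   1.00    -0.25    -0.10     0.00]
  [  -0.15     0.70    -0.40    -0.20]
  [  -0.15     0.00     0.80    -0.15]
  [  -0.35    -0.05    -0.10     0.80]
Compute the cofactors C_ij = (−1)^(i+j)·(3×3 minor ij) of I−A; the adjugate is their transpose:
adj(I−A) = Cᵀ =
  [ 0.426500   0.157000   0.140000   0.065500]
  [ 0.221750   0.607750   0.359000   0.219250]
  [ 0.120375   0.050625   0.502500   0.106875]
  [ 0.215500   0.113000   0.146500   0.504500]
det(I−A) = Σ_j (I−A)_1j·C_1j = (1.00)(0.426500) + (-0.25)(0.221750) + (-0.10)(0.120375) + (0.00)(0.215500) = 0.359025
(I − A)⁻¹ = adj(I−A) / det(I−A) ≈
  [   1.1879     0.4373     0.3899     0.1824]
  [   0.6176     1.6928     0.9999     0.6107]
  [   0.3353     0.1410     1.3996     0.2977]
  [   0.6002     0.3147     0.4080     1.4052]
Δx = (I − A)⁻¹ Δd with Δd having -10 in the Sector 3 component and 0 elsewhere.
So Δx_4 = L_43 · (-10), where L_43 = adj(I−A)_43 / det(I−A) = 0.146500 / 0.359025.
Δx_4 = 0.146500 × (-10) / 0.359025 = -1.465 / 0.359025 ≈ -4.08.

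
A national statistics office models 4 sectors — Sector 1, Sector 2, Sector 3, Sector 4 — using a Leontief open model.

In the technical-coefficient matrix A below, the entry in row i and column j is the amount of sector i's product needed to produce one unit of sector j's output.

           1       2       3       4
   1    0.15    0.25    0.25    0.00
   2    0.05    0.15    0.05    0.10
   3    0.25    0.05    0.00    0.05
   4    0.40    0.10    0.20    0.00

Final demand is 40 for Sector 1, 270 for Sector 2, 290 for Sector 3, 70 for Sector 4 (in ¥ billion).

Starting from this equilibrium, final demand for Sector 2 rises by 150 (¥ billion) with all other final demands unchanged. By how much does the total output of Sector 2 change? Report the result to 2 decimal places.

I − A =
  [   0.85    -0.25    -0.25     0.00]
  [  -0.05     0.85    -0.05    -0.10]
  [  -0.25    -0.05     1.00    -0.05]
  [  -0.40    -0.10    -0.20     1.00]
Compute the cofactors C_ij = (−1)^(i+j)·(3×3 minor ij) of I−A; the adjugate is their transpose:
adj(I−A) = Cᵀ =
  [ 0.82775   0.26125   0.22750   0.03750]
  [ 0.10800   0.77400   0.08200   0.08150]
  [ 0.23175   0.11425   0.69150   0.04600]
  [ 0.38825   0.20475   0.23750   0.65100]
det(I−A) = Σ_j (I−A)_1j·C_1j = (0.85)(0.82775) + (-0.25)(0.10800) + (-0.25)(0.23175) + (0.00)(0.38825) = 0.61865
(I − A)⁻¹ = adj(I−A) / det(I−A) ≈
  [   1.3380     0.4223     0.3677     0.0606]
  [   0.1746     1.2511     0.1325     0.1317]
  [   0.3746     0.1847     1.1178     0.0744]
  [   0.6276     0.3310     0.3839     1.0523]
Δx = (I − A)⁻¹ Δd with Δd having +150 in the Sector 2 component and 0 elsewhere.
So Δx_2 = L_22 · (+150), where L_22 = adj(I−A)_22 / det(I−A) = 0.77400 / 0.61865.
Δx_2 = 0.77400 × (+150) / 0.61865 = 116.10 / 0.61865 ≈ 187.67.

Δx_2 = 187.67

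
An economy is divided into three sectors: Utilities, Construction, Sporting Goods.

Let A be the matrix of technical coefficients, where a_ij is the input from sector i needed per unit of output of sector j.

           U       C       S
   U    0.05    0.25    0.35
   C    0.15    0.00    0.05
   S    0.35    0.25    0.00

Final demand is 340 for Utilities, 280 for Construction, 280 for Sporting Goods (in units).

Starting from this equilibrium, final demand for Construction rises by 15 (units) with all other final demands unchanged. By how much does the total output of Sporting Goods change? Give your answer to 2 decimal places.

Δx_S = 6.41

I − A =
  [   0.95    -0.25    -0.35]
  [  -0.15     1.00    -0.05]
  [  -0.35    -0.25     1.00]
Cofactors of I−A, C_ij = (−1)^(i+j)·(minor ij) (rows/columns in the sector order above):
  C_11 = (1.00)(1.00) − (-0.05)(-0.25) = 0.9875
  C_12 = −[(-0.15)(1.00) − (-0.05)(-0.35)] = 0.1675
  C_13 = (-0.15)(-0.25) − (1.00)(-0.35) = 0.3875
  C_21 = −[(-0.25)(1.00) − (-0.35)(-0.25)] = 0.3375
  C_22 = (0.95)(1.00) − (-0.35)(-0.35) = 0.8275
  C_23 = −[(0.95)(-0.25) − (-0.25)(-0.35)] = 0.3250
  C_31 = (-0.25)(-0.05) − (-0.35)(1.00) = 0.3625
  C_32 = −[(0.95)(-0.05) − (-0.35)(-0.15)] = 0.1000
  C_33 = (0.95)(1.00) − (-0.25)(-0.15) = 0.9125
det(I−A) = Σ_j (I−A)_1j·C_1j = (0.95)(0.9875) + (-0.25)(0.1675) + (-0.35)(0.3875) = 0.760625
adj(I−A) = Cᵀ =
  [ 0.9875   0.3375   0.3625]
  [ 0.1675   0.8275   0.1000]
  [ 0.3875   0.3250   0.9125]
(I − A)⁻¹ = adj(I−A) / det(I−A) ≈
  [   1.2983     0.4437     0.4766]
  [   0.2202     1.0879     0.1315]
  [   0.5094     0.4273     1.1997]
Δx = (I − A)⁻¹ Δd with Δd having +15 in the Construction component and 0 elsewhere.
So Δx_S = L_SC · (+15), where L_SC = adj(I−A)_SC / det(I−A) = 0.3250 / 0.760625.
Δx_S = 0.3250 × (+15) / 0.760625 = 4.875 / 0.760625 ≈ 6.41.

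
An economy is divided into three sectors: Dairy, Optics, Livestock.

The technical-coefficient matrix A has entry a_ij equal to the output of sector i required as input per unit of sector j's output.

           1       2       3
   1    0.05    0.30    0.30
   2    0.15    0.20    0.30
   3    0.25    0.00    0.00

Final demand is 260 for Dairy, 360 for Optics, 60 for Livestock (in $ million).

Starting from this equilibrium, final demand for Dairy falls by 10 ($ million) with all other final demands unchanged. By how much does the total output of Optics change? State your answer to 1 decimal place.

I − A =
  [   0.95    -0.30    -0.30]
  [  -0.15     0.80    -0.30]
  [  -0.25     0.00     1.00]
Cofactors of I−A, C_ij = (−1)^(i+j)·(minor ij) (rows/columns in the sector order above):
  C_11 = (0.80)(1.00) − (-0.30)(0.00) = 0.8000
  C_12 = −[(-0.15)(1.00) − (-0.30)(-0.25)] = 0.2250
  C_13 = (-0.15)(0.00) − (0.80)(-0.25) = 0.2000
  C_21 = −[(-0.30)(1.00) − (-0.30)(0.00)] = 0.3000
  C_22 = (0.95)(1.00) − (-0.30)(-0.25) = 0.8750
  C_23 = −[(0.95)(0.00) − (-0.30)(-0.25)] = 0.0750
  C_31 = (-0.30)(-0.30) − (-0.30)(0.80) = 0.3300
  C_32 = −[(0.95)(-0.30) − (-0.30)(-0.15)] = 0.3300
  C_33 = (0.95)(0.80) − (-0.30)(-0.15) = 0.7150
det(I−A) = Σ_j (I−A)_1j·C_1j = (0.95)(0.8000) + (-0.30)(0.2250) + (-0.30)(0.2000) = 0.6325
adj(I−A) = Cᵀ =
  [ 0.8000   0.3000   0.3300]
  [ 0.2250   0.8750   0.3300]
  [ 0.2000   0.0750   0.7150]
(I − A)⁻¹ = adj(I−A) / det(I−A) ≈
  [   1.2648     0.4743     0.5217]
  [   0.3557     1.3834     0.5217]
  [   0.3162     0.1186     1.1304]
Δx = (I − A)⁻¹ Δd with Δd having -10 in the Dairy component and 0 elsewhere.
So Δx_2 = L_21 · (-10), where L_21 = adj(I−A)_21 / det(I−A) = 0.2250 / 0.6325.
Δx_2 = 0.2250 × (-10) / 0.6325 = -2.25 / 0.6325 ≈ -3.6.

Δx_2 = -3.6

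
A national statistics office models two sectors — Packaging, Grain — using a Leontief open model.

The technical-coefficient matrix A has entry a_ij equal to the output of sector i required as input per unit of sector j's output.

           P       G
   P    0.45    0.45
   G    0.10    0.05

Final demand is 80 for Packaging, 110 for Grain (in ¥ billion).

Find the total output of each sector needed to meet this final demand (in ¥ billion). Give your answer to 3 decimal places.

I − A =
  [   0.55    -0.45]
  [  -0.10     0.95]
det(I−A) = (0.55)(0.95) − (-0.45)(-0.10) = 0.4775
adj(I−A) = [[0.95, 0.45], [0.10, 0.55]]
(I − A)⁻¹ = adj(I−A) / det(I−A) ≈
  [   1.9895     0.9424]
  [   0.2094     1.1518]
x = (I − A)⁻¹ d = adj(I−A)·d / det(I−A), with det(I−A) = 0.4775:
  x_P = (0.95·80 + 0.45·110) / 0.4775 = 125.50 / 0.4775 ≈ 262.827
  x_G = (0.10·80 + 0.55·110) / 0.4775 = 68.50 / 0.4775 ≈ 143.455

x_P = 262.827, x_G = 143.455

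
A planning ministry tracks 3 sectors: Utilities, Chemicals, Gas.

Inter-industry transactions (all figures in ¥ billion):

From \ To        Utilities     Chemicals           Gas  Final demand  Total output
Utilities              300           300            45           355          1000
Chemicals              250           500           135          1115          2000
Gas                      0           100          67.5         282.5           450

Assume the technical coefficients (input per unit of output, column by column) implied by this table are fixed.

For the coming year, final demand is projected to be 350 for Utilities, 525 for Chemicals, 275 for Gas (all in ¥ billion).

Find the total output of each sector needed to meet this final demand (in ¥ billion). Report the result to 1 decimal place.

Technical coefficients a_ij = z_ij / X_j:
  a_11 = 300/1000 = 0.30, a_21 = 250/1000 = 0.25, a_31 = 0/1000 = 0.00
  a_12 = 300/2000 = 0.15, a_22 = 500/2000 = 0.25, a_32 = 100/2000 = 0.05
  a_13 = 45/450 = 0.10, a_23 = 135/450 = 0.30, a_33 = 67.5/450 = 0.15
I − A =
  [   0.70    -0.15    -0.10]
  [  -0.25     0.75    -0.30]
  [   0.00    -0.05     0.85]
Cofactors of I−A, C_ij = (−1)^(i+j)·(minor ij) (rows/columns in the sector order above):
  C_11 = (0.75)(0.85) − (-0.30)(-0.05) = 0.6225
  C_12 = −[(-0.25)(0.85) − (-0.30)(0.00)] = 0.2125
  C_13 = (-0.25)(-0.05) − (0.75)(0.00) = 0.0125
  C_21 = −[(-0.15)(0.85) − (-0.10)(-0.05)] = 0.1325
  C_22 = (0.70)(0.85) − (-0.10)(0.00) = 0.5950
  C_23 = −[(0.70)(-0.05) − (-0.15)(0.00)] = 0.0350
  C_31 = (-0.15)(-0.30) − (-0.10)(0.75) = 0.1200
  C_32 = −[(0.70)(-0.30) − (-0.10)(-0.25)] = 0.2350
  C_33 = (0.70)(0.75) − (-0.15)(-0.25) = 0.4875
det(I−A) = Σ_j (I−A)_1j·C_1j = (0.70)(0.6225) + (-0.15)(0.2125) + (-0.10)(0.0125) = 0.402625
adj(I−A) = Cᵀ =
  [ 0.6225   0.1325   0.1200]
  [ 0.2125   0.5950   0.2350]
  [ 0.0125   0.0350   0.4875]
(I − A)⁻¹ = adj(I−A) / det(I−A) ≈
  [   1.5461     0.3291     0.2980]
  [   0.5278     1.4778     0.5837]
  [   0.0310     0.0869     1.2108]
x = (I − A)⁻¹ d = adj(I−A)·d / det(I−A), with det(I−A) = 0.402625:
  x_1 = (0.6225·350 + 0.1325·525 + 0.1200·275) / 0.402625 = 320.4375 / 0.402625 ≈ 795.9
  x_2 = (0.2125·350 + 0.5950·525 + 0.2350·275) / 0.402625 = 451.375 / 0.402625 ≈ 1121.1
  x_3 = (0.0125·350 + 0.0350·525 + 0.4875·275) / 0.402625 = 156.8125 / 0.402625 ≈ 389.5

x_1 = 795.9, x_2 = 1121.1, x_3 = 389.5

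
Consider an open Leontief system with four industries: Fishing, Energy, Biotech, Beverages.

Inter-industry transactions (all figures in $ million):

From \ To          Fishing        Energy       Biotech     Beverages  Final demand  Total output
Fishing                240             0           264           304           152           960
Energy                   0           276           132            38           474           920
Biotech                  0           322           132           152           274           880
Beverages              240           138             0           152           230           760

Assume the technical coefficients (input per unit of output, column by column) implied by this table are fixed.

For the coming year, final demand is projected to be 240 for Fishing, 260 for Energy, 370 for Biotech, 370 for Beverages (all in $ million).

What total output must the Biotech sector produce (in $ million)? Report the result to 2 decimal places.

Technical coefficients a_ij = z_ij / X_j:
  a_11 = 240/960 = 0.25, a_21 = 0/960 = 0.00, a_31 = 0/960 = 0.00, a_41 = 240/960 = 0.25
  a_12 = 0/920 = 0.00, a_22 = 276/920 = 0.30, a_32 = 322/920 = 0.35, a_42 = 138/920 = 0.15
  a_13 = 264/880 = 0.30, a_23 = 132/880 = 0.15, a_33 = 132/880 = 0.15, a_43 = 0/880 = 0.00
  a_14 = 304/760 = 0.40, a_24 = 38/760 = 0.05, a_34 = 152/760 = 0.20, a_44 = 152/760 = 0.20
I − A =
  [   0.75     0.00    -0.30    -0.40]
  [   0.00     0.70    -0.15    -0.05]
  [   0.00    -0.35     0.85    -0.20]
  [  -0.25    -0.15     0.00     0.80]
Compute the cofactors C_ij = (−1)^(i+j)·(3×3 minor ij) of I−A; the adjugate is their transpose:
adj(I−A) = Cᵀ =
  [ 0.423125   0.144000   0.174750   0.264250]
  [ 0.018125   0.410000   0.078750   0.054375]
  [ 0.039375   0.197500   0.344375   0.118125]
  [ 0.135625   0.121875   0.069375   0.406875]
det(I−A) = Σ_j (I−A)_1j·C_1j = (0.75)(0.423125) + (0.00)(0.018125) + (-0.30)(0.039375) + (-0.40)(0.135625) = 0.25128125
(I − A)⁻¹ = adj(I−A) / det(I−A) ≈
  [   1.6839     0.5731     0.6954     1.0516]
  [   0.0721     1.6316     0.3134     0.2164]
  [   0.1567     0.7860     1.3705     0.4701]
  [   0.5397     0.4850     0.2761     1.6192]
x = (I − A)⁻¹ d = adj(I−A)·d / det(I−A), with det(I−A) = 0.25128125:
  x_1 = (0.423125·240 + 0.144000·260 + 0.174750·370 + 0.264250·370) / 0.25128125 = 301.42 / 0.25128125 ≈ 1199.53
  x_2 = (0.018125·240 + 0.410000·260 + 0.078750·370 + 0.054375·370) / 0.25128125 = 160.20625 / 0.25128125 ≈ 637.56
  x_3 = (0.039375·240 + 0.197500·260 + 0.344375·370 + 0.118125·370) / 0.25128125 = 231.925 / 0.25128125 ≈ 922.97
  x_4 = (0.135625·240 + 0.121875·260 + 0.069375·370 + 0.406875·370) / 0.25128125 = 240.45 / 0.25128125 ≈ 956.90

x_3 = 922.97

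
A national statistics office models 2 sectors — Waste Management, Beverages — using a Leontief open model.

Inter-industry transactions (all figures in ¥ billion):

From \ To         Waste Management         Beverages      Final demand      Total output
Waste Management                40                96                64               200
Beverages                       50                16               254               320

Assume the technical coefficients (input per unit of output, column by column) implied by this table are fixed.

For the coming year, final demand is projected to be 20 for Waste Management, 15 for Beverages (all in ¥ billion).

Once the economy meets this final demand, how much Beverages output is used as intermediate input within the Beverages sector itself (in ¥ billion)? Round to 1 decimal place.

z_22 = 1.2

Technical coefficients a_ij = z_ij / X_j:
  a_11 = 40/200 = 0.20, a_21 = 50/200 = 0.25
  a_12 = 96/320 = 0.30, a_22 = 16/320 = 0.05
I − A =
  [   0.80    -0.30]
  [  -0.25     0.95]
det(I−A) = (0.80)(0.95) − (-0.30)(-0.25) = 0.6850
adj(I−A) = [[0.95, 0.30], [0.25, 0.80]]
(I − A)⁻¹ = adj(I−A) / det(I−A) ≈
  [   1.3869     0.4380]
  [   0.3650     1.1679]
First solve x = (I − A)⁻¹ d = adj(I−A)·d / det(I−A); in particular x_2 = (0.25·20 + 0.80·15) / 0.6850 = 17.00 / 0.6850 ≈ 24.818.
Intermediate flow from 2 to 2: z_22 = a_22 · x_2 = 0.05 × 17.00 / 0.6850 = 0.85 / 0.6850 ≈ 1.2.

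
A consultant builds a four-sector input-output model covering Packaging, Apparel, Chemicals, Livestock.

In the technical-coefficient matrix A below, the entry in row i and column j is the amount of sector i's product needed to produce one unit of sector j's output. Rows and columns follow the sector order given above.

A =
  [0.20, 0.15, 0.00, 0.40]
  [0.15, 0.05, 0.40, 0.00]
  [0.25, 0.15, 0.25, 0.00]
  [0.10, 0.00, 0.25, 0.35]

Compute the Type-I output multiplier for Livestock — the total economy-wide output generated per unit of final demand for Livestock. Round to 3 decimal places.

I − A =
  [   0.80    -0.15     0.00    -0.40]
  [  -0.15     0.95    -0.40     0.00]
  [  -0.25    -0.15     0.75     0.00]
  [  -0.10     0.00    -0.25     0.65]
Compute the cofactors C_ij = (−1)^(i+j)·(3×3 minor ij) of I−A; the adjugate is their transpose:
adj(I−A) = Cᵀ =
  [ 0.424125   0.088125   0.134000   0.261000]
  [ 0.138125   0.335000   0.207000   0.085000]
  [ 0.169000   0.096375   0.441375   0.104000]
  [ 0.130250   0.050625   0.190375   0.490125]
det(I−A) = Σ_j (I−A)_1j·C_1j = (0.80)(0.424125) + (-0.15)(0.138125) + (0.00)(0.169000) + (-0.40)(0.130250) = 0.26648125
(I − A)⁻¹ = adj(I−A) / det(I−A) ≈
  [   1.5916     0.3307     0.5028     0.9794]
  [   0.5183     1.2571     0.7768     0.3190]
  [   0.6342     0.3617     1.6563     0.3903]
  [   0.4888     0.1900     0.7144     1.8392]
The output multiplier for sector j is the column-j sum of the Leontief inverse (I − A)⁻¹ = adj(I−A) / det(I−A).
Column 4 of adj(I−A): (0.261000, 0.085000, 0.104000, 0.490125); det(I−A) = 0.26648125.
m_4 = (0.261000 + 0.085000 + 0.104000 + 0.490125) / 0.26648125 = 0.940125 / 0.26648125 ≈ 3.528.

m_4 = 3.528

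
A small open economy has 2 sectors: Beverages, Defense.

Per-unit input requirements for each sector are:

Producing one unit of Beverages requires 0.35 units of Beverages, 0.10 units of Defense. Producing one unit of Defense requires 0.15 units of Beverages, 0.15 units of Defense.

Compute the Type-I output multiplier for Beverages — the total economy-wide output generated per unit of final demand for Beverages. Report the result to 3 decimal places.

m_1 = 1.767

I − A =
  [   0.65    -0.15]
  [  -0.10     0.85]
det(I−A) = (0.65)(0.85) − (-0.15)(-0.10) = 0.5375
adj(I−A) = [[0.85, 0.15], [0.10, 0.65]]
(I − A)⁻¹ = adj(I−A) / det(I−A) ≈
  [   1.5814     0.2791]
  [   0.1860     1.2093]
The output multiplier for sector j is the column-j sum of the Leontief inverse (I − A)⁻¹ = adj(I−A) / det(I−A).
Column 1 of adj(I−A): (0.85, 0.10); det(I−A) = 0.5375.
m_1 = (0.85 + 0.10) / 0.5375 = 0.95 / 0.5375 ≈ 1.767.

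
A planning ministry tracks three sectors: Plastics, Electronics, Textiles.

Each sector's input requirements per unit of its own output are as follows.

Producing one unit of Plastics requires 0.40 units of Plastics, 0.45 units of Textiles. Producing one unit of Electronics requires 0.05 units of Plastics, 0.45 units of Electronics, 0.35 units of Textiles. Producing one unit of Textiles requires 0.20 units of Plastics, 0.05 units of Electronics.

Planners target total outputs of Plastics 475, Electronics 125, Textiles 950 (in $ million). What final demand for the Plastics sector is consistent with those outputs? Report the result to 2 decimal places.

I − A =
  [   0.60    -0.05    -0.20]
  [   0.00     0.55    -0.05]
  [  -0.45    -0.35     1.00]
d = (I − A) x:
  d_1 = (+0.60)·475 + (-0.05)·125 + (-0.20)·950 = 88.75
  d_2 = (+0.00)·475 + (+0.55)·125 + (-0.05)·950 = 21.25
  d_3 = (-0.45)·475 + (-0.35)·125 + (+1.00)·950 = 692.50

d_1 = 88.75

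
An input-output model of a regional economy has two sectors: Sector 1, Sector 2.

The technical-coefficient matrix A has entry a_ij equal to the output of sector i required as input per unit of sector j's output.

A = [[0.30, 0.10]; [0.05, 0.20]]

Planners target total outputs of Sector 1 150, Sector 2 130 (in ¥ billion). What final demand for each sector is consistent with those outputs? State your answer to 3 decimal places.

I − A =
  [   0.70    -0.10]
  [  -0.05     0.80]
d = (I − A) x:
  d_1 = (+0.70)·150 + (-0.10)·130 = 92.000
  d_2 = (-0.05)·150 + (+0.80)·130 = 96.500

d_1 = 92.000, d_2 = 96.500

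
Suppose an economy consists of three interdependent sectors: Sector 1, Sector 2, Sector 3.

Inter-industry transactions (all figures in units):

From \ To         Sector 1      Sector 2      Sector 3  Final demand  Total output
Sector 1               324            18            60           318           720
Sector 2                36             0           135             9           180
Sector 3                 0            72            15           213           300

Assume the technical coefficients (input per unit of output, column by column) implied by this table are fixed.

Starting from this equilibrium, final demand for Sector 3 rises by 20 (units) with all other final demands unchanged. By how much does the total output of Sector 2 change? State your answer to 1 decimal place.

Δx_2 = 12.4

Technical coefficients a_ij = z_ij / X_j:
  a_11 = 324/720 = 0.45, a_21 = 36/720 = 0.05, a_31 = 0/720 = 0.00
  a_12 = 18/180 = 0.10, a_22 = 0/180 = 0.00, a_32 = 72/180 = 0.40
  a_13 = 60/300 = 0.20, a_23 = 135/300 = 0.45, a_33 = 15/300 = 0.05
I − A =
  [   0.55    -0.10    -0.20]
  [  -0.05     1.00    -0.45]
  [   0.00    -0.40     0.95]
Cofactors of I−A, C_ij = (−1)^(i+j)·(minor ij) (rows/columns in the sector order above):
  C_11 = (1.00)(0.95) − (-0.45)(-0.40) = 0.7700
  C_12 = −[(-0.05)(0.95) − (-0.45)(0.00)] = 0.0475
  C_13 = (-0.05)(-0.40) − (1.00)(0.00) = 0.0200
  C_21 = −[(-0.10)(0.95) − (-0.20)(-0.40)] = 0.1750
  C_22 = (0.55)(0.95) − (-0.20)(0.00) = 0.5225
  C_23 = −[(0.55)(-0.40) − (-0.10)(0.00)] = 0.2200
  C_31 = (-0.10)(-0.45) − (-0.20)(1.00) = 0.2450
  C_32 = −[(0.55)(-0.45) − (-0.20)(-0.05)] = 0.2575
  C_33 = (0.55)(1.00) − (-0.10)(-0.05) = 0.5450
det(I−A) = Σ_j (I−A)_1j·C_1j = (0.55)(0.7700) + (-0.10)(0.0475) + (-0.20)(0.0200) = 0.41475
adj(I−A) = Cᵀ =
  [ 0.7700   0.1750   0.2450]
  [ 0.0475   0.5225   0.2575]
  [ 0.0200   0.2200   0.5450]
(I − A)⁻¹ = adj(I−A) / det(I−A) ≈
  [   1.8565     0.4219     0.5907]
  [   0.1145     1.2598     0.6209]
  [   0.0482     0.5304     1.3140]
Δx = (I − A)⁻¹ Δd with Δd having +20 in the Sector 3 component and 0 elsewhere.
So Δx_2 = L_23 · (+20), where L_23 = adj(I−A)_23 / det(I−A) = 0.2575 / 0.41475.
Δx_2 = 0.2575 × (+20) / 0.41475 = 5.15 / 0.41475 ≈ 12.4.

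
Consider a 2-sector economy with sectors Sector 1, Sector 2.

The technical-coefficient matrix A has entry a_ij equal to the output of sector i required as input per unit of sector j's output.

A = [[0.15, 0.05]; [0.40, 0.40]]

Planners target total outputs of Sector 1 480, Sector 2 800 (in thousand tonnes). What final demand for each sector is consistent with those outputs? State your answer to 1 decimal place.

I − A =
  [   0.85    -0.05]
  [  -0.40     0.60]
d = (I − A) x:
  d_1 = (+0.85)·480 + (-0.05)·800 = 368.0
  d_2 = (-0.40)·480 + (+0.60)·800 = 288.0

d_1 = 368.0, d_2 = 288.0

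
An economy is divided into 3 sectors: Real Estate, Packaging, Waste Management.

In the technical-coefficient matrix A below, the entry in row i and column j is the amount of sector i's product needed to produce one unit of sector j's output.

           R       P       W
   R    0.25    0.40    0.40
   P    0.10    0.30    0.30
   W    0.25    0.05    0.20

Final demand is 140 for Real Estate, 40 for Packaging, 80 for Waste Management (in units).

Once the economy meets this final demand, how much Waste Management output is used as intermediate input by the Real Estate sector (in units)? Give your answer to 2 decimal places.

z_WR = 110.92

I − A =
  [   0.75    -0.40    -0.40]
  [  -0.10     0.70    -0.30]
  [  -0.25    -0.05     0.80]
Cofactors of I−A, C_ij = (−1)^(i+j)·(minor ij) (rows/columns in the sector order above):
  C_11 = (0.70)(0.80) − (-0.30)(-0.05) = 0.5450
  C_12 = −[(-0.10)(0.80) − (-0.30)(-0.25)] = 0.1550
  C_13 = (-0.10)(-0.05) − (0.70)(-0.25) = 0.1800
  C_21 = −[(-0.40)(0.80) − (-0.40)(-0.05)] = 0.3400
  C_22 = (0.75)(0.80) − (-0.40)(-0.25) = 0.5000
  C_23 = −[(0.75)(-0.05) − (-0.40)(-0.25)] = 0.1375
  C_31 = (-0.40)(-0.30) − (-0.40)(0.70) = 0.4000
  C_32 = −[(0.75)(-0.30) − (-0.40)(-0.10)] = 0.2650
  C_33 = (0.75)(0.70) − (-0.40)(-0.10) = 0.4850
det(I−A) = Σ_j (I−A)_1j·C_1j = (0.75)(0.5450) + (-0.40)(0.1550) + (-0.40)(0.1800) = 0.27475
adj(I−A) = Cᵀ =
  [ 0.5450   0.3400   0.4000]
  [ 0.1550   0.5000   0.2650]
  [ 0.1800   0.1375   0.4850]
(I − A)⁻¹ = adj(I−A) / det(I−A) ≈
  [   1.9836     1.2375     1.4559]
  [   0.5641     1.8198     0.9645]
  [   0.6551     0.5005     1.7652]
First solve x = (I − A)⁻¹ d = adj(I−A)·d / det(I−A); in particular x_R = (0.5450·140 + 0.3400·40 + 0.4000·80) / 0.27475 = 121.90 / 0.27475 ≈ 443.6761.
Intermediate flow from W to R: z_WR = a_WR · x_R = 0.25 × 121.90 / 0.27475 = 30.475 / 0.27475 ≈ 110.92.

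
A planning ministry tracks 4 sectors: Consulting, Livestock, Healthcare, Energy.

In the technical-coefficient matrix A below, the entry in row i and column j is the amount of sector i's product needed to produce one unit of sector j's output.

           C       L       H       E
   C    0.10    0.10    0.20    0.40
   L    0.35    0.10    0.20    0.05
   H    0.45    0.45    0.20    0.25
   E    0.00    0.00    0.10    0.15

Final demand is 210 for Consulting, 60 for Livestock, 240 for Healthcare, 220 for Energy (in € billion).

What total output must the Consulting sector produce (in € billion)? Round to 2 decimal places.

I − A =
  [   0.90    -0.10    -0.20    -0.40]
  [  -0.35     0.90    -0.20    -0.05]
  [  -0.45    -0.45     0.80    -0.25]
  [   0.00     0.00    -0.10     0.85]
Compute the cofactors C_ij = (−1)^(i+j)·(3×3 minor ij) of I−A; the adjugate is their transpose:
adj(I−A) = Cᵀ =
  [ 0.510750   0.160000   0.206500   0.310500]
  [ 0.308000   0.495000   0.231000   0.242000]
  [ 0.478125   0.382500   0.658750   0.441250]
  [ 0.056250   0.045000   0.077500   0.417500]
det(I−A) = Σ_j (I−A)_1j·C_1j = (0.90)(0.510750) + (-0.10)(0.308000) + (-0.20)(0.478125) + (-0.40)(0.056250) = 0.31075
(I − A)⁻¹ = adj(I−A) / det(I−A) ≈
  [   1.6436     0.5149     0.6645     0.9992]
  [   0.9912     1.5929     0.7434     0.7788]
  [   1.5386     1.2309     2.1199     1.4200]
  [   0.1810     0.1448     0.2494     1.3435]
x = (I − A)⁻¹ d = adj(I−A)·d / det(I−A), with det(I−A) = 0.31075:
  x_C = (0.510750·210 + 0.160000·60 + 0.206500·240 + 0.310500·220) / 0.31075 = 234.7275 / 0.31075 ≈ 755.36
  x_L = (0.308000·210 + 0.495000·60 + 0.231000·240 + 0.242000·220) / 0.31075 = 203.06 / 0.31075 ≈ 653.45
  x_H = (0.478125·210 + 0.382500·60 + 0.658750·240 + 0.441250·220) / 0.31075 = 378.53125 / 0.31075 ≈ 1218.12
  x_E = (0.056250·210 + 0.045000·60 + 0.077500·240 + 0.417500·220) / 0.31075 = 124.9625 / 0.31075 ≈ 402.13

x_C = 755.36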